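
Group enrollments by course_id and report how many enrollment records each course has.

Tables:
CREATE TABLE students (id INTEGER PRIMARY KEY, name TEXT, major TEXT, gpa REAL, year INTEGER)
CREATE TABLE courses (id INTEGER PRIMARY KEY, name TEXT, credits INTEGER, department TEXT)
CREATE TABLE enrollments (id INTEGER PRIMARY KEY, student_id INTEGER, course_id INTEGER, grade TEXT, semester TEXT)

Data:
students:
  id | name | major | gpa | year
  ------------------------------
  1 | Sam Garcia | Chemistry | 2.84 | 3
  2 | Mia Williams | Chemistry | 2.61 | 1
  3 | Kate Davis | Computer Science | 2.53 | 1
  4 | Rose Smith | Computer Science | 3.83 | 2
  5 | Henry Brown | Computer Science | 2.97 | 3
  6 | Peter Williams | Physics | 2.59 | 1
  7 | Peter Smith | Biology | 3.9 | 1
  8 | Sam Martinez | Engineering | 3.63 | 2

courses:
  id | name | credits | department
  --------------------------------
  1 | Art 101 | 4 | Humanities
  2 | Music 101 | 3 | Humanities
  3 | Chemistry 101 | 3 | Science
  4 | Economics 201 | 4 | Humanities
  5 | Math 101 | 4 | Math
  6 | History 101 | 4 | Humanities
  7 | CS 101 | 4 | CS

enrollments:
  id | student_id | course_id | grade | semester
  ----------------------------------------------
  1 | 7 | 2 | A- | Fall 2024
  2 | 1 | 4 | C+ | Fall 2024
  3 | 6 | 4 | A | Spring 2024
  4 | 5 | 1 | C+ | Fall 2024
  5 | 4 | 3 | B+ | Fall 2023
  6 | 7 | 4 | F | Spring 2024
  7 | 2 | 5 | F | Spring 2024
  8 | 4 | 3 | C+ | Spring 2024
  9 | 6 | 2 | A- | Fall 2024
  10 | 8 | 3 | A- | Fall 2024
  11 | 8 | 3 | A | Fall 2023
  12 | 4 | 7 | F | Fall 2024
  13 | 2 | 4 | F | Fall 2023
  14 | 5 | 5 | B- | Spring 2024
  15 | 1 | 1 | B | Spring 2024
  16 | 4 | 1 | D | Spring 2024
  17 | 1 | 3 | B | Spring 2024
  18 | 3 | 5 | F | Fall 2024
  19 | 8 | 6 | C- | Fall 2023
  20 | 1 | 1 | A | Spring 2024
SELECT course_id, COUNT(*) AS enrollment_count FROM enrollments GROUP BY course_id

Execution result:
course_id | enrollment_count
1 | 4
2 | 2
3 | 5
4 | 4
5 | 3
6 | 1
7 | 1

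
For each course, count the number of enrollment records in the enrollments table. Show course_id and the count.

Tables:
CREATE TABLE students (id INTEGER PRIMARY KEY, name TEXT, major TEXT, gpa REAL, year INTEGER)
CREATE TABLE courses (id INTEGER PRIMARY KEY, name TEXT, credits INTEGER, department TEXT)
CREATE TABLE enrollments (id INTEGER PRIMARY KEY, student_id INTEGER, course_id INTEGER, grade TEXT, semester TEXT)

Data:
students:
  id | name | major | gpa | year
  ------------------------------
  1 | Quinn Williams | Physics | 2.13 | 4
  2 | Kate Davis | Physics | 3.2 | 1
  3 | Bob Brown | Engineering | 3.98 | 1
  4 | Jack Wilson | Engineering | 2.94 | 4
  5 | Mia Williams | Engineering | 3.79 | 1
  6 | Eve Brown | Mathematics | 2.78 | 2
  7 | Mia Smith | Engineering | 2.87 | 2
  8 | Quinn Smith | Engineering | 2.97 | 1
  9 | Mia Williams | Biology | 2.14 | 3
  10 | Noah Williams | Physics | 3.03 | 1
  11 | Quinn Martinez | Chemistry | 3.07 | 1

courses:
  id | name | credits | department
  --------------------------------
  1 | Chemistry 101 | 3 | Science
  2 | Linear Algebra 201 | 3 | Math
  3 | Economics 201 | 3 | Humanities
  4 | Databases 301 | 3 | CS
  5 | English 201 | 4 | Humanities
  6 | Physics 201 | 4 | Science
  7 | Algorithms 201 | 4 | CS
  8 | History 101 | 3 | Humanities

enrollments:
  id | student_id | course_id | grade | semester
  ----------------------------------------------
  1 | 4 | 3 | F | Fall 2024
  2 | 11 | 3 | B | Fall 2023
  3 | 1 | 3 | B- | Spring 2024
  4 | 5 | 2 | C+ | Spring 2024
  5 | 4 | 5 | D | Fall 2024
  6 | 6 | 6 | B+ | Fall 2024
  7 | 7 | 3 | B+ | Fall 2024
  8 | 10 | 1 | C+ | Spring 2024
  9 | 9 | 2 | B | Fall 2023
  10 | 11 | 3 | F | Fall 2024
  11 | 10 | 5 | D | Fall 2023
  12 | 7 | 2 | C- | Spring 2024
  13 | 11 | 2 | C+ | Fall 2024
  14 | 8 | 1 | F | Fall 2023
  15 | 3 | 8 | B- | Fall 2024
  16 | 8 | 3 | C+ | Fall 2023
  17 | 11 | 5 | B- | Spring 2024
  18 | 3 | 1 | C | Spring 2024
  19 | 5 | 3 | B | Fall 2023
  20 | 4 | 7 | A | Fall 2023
SELECT course_id, COUNT(*) AS enrollment_count FROM enrollments GROUP BY course_id

Execution result:
course_id | enrollment_count
1 | 3
2 | 4
3 | 7
5 | 3
6 | 1
7 | 1
8 | 1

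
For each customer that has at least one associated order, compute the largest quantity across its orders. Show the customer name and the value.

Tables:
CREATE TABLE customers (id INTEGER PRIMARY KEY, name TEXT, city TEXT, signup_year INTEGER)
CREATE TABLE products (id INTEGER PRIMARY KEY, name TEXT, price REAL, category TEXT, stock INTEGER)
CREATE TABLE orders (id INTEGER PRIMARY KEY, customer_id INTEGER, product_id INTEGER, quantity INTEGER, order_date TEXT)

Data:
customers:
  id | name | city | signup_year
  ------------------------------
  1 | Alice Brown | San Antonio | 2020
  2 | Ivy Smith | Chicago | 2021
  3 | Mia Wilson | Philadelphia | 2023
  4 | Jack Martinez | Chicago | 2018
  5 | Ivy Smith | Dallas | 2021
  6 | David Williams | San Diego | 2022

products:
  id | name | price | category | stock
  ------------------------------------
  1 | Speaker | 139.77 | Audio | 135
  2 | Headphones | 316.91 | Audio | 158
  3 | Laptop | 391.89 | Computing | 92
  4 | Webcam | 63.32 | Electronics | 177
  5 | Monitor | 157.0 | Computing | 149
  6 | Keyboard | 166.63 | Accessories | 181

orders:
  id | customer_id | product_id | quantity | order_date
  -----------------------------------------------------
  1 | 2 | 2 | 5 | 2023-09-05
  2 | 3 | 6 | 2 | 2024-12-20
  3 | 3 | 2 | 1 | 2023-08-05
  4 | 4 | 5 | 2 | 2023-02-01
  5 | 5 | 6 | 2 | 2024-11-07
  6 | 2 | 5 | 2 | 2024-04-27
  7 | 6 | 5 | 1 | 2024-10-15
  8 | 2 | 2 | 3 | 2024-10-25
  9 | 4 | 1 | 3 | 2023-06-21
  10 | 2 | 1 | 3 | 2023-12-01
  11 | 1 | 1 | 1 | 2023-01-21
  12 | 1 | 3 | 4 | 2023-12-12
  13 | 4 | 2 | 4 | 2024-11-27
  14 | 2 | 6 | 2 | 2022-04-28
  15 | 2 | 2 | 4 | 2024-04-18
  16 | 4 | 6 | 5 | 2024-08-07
SELECT p.name, MAX(c.quantity) AS max_quantity FROM orders c JOIN customers p ON c.customer_id = p.id GROUP BY p.id, p.name

Execution result:
name | max_quantity
Alice Brown | 4
Ivy Smith | 5
Mia Wilson | 2
Jack Martinez | 5
Ivy Smith | 2
David Williams | 1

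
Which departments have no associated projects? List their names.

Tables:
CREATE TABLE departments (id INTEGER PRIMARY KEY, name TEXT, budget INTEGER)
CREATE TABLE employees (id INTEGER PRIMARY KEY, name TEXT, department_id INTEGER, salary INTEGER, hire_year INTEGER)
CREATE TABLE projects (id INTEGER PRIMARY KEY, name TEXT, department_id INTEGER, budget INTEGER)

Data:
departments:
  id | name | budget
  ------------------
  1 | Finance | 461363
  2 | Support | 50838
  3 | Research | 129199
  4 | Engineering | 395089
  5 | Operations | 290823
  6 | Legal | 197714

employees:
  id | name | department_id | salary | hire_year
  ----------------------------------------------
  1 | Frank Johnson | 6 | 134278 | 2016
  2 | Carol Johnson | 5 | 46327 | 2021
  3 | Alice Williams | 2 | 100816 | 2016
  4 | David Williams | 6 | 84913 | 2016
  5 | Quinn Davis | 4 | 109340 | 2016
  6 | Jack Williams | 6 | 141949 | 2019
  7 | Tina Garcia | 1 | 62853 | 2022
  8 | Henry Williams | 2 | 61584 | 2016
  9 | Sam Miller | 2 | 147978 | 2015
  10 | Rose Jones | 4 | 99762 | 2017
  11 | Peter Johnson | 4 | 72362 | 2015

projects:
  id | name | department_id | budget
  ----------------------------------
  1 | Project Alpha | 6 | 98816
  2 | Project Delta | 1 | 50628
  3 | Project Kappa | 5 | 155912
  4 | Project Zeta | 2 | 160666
SELECT p.name FROM departments p LEFT JOIN projects c ON c.department_id = p.id WHERE c.id IS NULL

Execution result:
name
Research
Engineering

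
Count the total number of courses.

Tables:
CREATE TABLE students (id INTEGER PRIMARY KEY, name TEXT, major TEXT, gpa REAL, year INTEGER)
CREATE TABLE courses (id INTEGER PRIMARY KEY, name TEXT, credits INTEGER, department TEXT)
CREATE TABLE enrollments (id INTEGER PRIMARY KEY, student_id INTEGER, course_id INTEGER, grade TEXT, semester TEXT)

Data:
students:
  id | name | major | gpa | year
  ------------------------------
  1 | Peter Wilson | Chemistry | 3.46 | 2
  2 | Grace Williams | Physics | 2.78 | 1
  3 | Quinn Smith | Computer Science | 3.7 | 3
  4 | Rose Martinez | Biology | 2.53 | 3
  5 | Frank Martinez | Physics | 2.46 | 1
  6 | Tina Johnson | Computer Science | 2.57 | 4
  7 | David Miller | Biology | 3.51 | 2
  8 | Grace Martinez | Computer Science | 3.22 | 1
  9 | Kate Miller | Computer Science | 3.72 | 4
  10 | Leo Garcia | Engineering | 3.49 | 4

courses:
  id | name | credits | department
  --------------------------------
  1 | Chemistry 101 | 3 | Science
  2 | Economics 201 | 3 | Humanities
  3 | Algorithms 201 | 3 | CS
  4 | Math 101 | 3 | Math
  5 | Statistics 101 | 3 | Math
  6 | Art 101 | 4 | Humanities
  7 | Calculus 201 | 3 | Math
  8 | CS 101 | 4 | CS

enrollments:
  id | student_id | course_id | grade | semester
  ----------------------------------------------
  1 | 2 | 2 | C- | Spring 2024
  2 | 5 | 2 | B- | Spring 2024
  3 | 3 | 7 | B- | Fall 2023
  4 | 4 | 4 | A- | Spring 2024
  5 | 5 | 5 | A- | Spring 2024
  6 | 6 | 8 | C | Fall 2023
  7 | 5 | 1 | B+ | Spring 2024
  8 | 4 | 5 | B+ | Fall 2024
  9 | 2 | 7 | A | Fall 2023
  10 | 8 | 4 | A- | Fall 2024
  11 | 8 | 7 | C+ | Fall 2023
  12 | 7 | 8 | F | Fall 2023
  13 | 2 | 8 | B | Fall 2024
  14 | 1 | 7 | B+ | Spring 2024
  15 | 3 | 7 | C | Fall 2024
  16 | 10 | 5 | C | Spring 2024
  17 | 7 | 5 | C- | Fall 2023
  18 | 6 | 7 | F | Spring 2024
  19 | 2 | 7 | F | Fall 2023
SELECT COUNT(*) FROM courses

Execution result:
8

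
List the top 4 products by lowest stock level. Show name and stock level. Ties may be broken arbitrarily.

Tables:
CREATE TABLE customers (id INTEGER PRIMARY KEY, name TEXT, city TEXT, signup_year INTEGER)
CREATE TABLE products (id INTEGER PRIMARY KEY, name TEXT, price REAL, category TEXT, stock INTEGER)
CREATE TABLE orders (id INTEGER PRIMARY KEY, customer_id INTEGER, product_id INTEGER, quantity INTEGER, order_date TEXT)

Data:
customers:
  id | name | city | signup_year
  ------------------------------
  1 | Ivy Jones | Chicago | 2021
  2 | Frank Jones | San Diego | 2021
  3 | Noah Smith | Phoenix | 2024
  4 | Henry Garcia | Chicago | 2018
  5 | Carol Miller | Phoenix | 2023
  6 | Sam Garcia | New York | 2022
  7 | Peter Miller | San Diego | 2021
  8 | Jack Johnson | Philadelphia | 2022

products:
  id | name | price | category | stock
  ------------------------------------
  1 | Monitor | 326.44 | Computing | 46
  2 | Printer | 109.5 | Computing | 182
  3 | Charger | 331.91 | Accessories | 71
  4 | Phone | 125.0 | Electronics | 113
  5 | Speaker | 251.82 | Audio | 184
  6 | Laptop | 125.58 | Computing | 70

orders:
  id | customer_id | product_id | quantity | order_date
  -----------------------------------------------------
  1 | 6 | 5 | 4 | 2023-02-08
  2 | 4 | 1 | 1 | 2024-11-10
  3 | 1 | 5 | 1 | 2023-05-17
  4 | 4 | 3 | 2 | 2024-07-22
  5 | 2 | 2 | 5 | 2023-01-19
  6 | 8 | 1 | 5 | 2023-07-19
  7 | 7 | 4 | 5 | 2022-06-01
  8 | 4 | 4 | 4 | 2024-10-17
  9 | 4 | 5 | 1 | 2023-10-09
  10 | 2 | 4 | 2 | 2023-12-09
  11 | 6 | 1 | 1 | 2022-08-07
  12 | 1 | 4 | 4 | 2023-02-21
SELECT name, stock FROM products ORDER BY stock ASC LIMIT 4

Execution result:
name | stock
Monitor | 46
Laptop | 70
Charger | 71
Phone | 113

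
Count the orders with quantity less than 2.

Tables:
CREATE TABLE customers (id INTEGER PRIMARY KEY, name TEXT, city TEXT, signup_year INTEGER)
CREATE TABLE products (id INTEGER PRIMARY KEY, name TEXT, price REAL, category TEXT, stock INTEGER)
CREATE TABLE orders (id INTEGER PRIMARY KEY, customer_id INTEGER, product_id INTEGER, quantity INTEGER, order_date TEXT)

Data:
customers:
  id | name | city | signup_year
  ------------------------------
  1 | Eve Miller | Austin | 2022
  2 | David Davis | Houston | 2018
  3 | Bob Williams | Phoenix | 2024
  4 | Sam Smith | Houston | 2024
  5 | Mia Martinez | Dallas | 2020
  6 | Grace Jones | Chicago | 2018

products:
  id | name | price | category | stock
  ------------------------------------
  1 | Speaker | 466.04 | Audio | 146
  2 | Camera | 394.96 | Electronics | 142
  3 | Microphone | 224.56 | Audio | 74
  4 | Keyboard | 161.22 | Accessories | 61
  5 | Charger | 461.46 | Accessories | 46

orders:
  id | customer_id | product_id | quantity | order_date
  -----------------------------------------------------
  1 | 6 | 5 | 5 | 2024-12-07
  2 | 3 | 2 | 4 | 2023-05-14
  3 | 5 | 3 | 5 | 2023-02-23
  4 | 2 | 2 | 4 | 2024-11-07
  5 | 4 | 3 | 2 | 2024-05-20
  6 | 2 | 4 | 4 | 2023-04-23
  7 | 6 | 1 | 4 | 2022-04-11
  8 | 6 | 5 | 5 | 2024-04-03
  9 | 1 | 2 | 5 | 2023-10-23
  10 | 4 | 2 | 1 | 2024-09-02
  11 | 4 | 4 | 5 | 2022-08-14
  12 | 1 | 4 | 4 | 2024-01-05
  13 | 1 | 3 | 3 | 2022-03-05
SELECT COUNT(*) FROM orders WHERE quantity < 2

Execution result:
1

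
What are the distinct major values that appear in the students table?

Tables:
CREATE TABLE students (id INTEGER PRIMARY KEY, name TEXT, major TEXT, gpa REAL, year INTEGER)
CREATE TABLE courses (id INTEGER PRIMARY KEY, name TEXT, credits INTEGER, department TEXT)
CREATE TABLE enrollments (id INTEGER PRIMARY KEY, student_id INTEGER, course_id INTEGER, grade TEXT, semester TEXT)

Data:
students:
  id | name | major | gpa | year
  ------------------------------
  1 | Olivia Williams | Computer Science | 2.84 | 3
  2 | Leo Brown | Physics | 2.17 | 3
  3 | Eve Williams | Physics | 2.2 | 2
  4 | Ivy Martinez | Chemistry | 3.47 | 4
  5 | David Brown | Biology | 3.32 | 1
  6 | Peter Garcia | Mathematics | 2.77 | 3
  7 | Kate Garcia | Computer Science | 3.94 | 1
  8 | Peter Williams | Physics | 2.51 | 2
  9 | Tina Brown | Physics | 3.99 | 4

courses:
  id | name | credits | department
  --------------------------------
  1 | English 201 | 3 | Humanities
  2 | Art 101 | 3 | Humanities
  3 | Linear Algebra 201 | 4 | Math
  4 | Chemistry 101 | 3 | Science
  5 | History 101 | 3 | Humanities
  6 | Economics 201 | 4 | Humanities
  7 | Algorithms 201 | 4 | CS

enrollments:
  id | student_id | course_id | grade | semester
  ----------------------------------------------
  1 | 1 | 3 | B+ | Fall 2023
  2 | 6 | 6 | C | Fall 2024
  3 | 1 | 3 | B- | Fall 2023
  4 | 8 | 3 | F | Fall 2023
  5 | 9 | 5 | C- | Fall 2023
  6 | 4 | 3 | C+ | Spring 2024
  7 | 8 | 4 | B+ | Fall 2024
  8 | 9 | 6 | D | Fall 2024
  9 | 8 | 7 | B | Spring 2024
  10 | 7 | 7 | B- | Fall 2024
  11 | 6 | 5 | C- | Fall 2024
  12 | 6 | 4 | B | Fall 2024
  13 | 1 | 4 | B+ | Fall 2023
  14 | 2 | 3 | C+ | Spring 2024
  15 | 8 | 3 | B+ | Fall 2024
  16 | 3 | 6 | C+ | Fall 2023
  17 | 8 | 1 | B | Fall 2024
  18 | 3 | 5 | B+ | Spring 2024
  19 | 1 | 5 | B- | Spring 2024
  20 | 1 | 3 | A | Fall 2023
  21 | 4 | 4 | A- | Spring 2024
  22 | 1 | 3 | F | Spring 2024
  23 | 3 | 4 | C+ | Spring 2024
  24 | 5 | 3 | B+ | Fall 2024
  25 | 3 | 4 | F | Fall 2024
SELECT DISTINCT major FROM students

Execution result:
major
Computer Science
Physics
Chemistry
Biology
Mathematics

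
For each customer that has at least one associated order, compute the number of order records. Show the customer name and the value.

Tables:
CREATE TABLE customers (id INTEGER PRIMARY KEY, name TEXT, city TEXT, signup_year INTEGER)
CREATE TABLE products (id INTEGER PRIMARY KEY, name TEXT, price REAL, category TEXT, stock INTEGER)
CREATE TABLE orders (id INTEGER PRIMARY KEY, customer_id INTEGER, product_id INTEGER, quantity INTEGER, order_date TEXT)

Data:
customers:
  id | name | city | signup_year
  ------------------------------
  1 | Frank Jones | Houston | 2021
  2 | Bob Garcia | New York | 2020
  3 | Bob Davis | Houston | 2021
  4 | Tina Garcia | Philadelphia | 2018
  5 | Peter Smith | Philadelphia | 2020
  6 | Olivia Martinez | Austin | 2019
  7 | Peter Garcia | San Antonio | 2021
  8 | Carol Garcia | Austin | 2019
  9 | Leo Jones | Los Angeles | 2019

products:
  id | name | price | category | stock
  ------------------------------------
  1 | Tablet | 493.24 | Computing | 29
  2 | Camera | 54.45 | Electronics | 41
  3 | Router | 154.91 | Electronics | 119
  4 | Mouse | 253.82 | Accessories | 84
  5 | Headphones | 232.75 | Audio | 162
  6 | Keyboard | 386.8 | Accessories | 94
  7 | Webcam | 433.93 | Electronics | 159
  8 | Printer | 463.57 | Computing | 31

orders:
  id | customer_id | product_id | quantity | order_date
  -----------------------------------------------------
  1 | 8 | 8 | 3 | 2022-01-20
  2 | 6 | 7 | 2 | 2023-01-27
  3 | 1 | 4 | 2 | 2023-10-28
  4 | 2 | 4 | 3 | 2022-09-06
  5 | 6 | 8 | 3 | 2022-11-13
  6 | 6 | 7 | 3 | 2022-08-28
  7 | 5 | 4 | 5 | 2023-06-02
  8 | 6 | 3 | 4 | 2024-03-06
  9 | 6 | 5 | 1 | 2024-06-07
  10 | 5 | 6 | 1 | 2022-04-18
SELECT p.name, COUNT(*) AS n FROM orders c JOIN customers p ON c.customer_id = p.id GROUP BY p.id, p.name

Execution result:
name | n
Frank Jones | 1
Bob Garcia | 1
Peter Smith | 2
Olivia Martinez | 5
Carol Garcia | 1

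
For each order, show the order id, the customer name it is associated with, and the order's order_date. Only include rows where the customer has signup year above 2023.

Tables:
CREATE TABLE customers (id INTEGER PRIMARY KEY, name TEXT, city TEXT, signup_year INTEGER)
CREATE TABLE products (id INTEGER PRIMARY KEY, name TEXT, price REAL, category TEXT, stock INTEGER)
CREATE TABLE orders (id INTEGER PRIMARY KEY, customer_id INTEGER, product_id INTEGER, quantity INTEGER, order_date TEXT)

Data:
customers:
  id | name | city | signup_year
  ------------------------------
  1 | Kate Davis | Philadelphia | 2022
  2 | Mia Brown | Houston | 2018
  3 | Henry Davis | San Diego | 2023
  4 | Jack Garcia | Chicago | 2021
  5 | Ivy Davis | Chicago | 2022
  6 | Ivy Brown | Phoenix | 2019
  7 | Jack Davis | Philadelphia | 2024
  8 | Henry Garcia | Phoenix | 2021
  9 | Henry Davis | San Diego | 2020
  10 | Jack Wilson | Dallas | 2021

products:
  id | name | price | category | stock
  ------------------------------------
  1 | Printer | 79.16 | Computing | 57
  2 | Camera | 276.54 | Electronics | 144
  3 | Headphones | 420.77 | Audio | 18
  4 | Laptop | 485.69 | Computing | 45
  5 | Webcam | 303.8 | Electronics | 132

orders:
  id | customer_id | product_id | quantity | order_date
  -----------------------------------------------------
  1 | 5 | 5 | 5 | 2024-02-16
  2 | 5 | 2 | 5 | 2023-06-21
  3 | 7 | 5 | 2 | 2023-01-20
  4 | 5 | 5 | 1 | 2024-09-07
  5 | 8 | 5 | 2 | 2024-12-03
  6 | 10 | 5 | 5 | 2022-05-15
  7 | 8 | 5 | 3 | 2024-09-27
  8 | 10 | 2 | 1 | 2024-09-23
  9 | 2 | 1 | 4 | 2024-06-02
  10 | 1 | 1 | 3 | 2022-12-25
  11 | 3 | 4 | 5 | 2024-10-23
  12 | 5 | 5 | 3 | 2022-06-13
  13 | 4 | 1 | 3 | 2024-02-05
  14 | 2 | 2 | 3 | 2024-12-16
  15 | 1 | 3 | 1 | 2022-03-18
SELECT c.id, p.name AS customer, c.order_date FROM orders c JOIN customers p ON c.customer_id = p.id WHERE p.signup_year > 2023

Execution result:
id | customer | order_date
3 | Jack Davis | 2023-01-20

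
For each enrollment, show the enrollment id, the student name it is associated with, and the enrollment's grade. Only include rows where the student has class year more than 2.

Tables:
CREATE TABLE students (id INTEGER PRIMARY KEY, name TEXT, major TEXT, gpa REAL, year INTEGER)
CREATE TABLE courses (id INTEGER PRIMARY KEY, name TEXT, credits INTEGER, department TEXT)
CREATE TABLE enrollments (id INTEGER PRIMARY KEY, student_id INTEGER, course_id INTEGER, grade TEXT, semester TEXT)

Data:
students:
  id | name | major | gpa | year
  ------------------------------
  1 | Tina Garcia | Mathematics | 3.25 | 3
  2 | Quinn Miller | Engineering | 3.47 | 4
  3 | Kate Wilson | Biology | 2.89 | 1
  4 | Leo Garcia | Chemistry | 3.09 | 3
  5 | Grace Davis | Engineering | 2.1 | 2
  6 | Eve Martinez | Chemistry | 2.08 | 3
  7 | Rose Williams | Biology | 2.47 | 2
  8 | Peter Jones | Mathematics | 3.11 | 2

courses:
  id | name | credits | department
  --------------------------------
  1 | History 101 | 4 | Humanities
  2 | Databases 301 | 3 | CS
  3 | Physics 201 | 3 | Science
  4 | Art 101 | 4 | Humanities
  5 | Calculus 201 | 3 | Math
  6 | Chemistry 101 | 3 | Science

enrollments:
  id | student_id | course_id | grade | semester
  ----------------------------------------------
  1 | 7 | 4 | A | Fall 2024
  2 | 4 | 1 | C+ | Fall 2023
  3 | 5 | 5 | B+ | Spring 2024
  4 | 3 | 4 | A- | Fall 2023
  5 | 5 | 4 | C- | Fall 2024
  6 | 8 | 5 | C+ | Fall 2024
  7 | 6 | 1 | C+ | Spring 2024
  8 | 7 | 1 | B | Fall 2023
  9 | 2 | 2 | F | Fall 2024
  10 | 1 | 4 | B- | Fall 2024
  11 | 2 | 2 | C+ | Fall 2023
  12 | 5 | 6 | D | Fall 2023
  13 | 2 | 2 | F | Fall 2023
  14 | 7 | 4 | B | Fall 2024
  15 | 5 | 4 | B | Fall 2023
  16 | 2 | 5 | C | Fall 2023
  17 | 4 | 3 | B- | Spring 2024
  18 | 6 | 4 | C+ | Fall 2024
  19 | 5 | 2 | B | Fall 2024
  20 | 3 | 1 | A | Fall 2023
SELECT c.id, p.name AS student, c.grade FROM enrollments c JOIN students p ON c.student_id = p.id WHERE p.year > 2

Execution result:
id | student | grade
2 | Leo Garcia | C+
7 | Eve Martinez | C+
9 | Quinn Miller | F
10 | Tina Garcia | B-
11 | Quinn Miller | C+
13 | Quinn Miller | F
16 | Quinn Miller | C
17 | Leo Garcia | B-
18 | Eve Martinez | C+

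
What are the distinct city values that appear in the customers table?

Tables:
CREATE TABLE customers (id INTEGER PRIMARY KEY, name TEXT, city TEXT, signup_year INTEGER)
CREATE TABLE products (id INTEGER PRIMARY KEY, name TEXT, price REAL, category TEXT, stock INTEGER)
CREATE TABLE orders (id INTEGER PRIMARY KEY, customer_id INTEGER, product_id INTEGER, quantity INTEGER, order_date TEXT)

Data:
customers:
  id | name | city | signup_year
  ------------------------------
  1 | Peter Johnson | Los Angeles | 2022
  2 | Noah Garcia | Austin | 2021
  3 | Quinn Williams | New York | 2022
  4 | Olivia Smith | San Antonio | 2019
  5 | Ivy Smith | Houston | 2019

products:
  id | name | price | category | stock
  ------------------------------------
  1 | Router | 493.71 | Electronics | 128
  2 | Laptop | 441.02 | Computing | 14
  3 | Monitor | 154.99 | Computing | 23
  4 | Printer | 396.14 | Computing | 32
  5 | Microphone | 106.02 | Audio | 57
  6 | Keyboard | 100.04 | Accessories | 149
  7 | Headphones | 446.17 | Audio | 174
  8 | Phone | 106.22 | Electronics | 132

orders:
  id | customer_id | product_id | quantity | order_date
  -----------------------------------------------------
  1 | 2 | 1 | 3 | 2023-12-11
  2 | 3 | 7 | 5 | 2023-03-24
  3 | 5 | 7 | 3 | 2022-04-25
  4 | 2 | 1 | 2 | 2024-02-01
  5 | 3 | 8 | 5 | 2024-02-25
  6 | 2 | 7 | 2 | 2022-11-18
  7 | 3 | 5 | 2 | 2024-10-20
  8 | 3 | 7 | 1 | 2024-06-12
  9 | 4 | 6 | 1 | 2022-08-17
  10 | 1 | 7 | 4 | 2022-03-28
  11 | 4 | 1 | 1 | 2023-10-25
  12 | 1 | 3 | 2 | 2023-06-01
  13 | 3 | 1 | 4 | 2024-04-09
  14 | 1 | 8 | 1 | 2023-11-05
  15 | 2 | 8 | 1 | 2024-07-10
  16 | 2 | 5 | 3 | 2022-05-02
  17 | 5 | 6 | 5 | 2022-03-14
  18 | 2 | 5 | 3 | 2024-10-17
SELECT DISTINCT city FROM customers

Execution result:
city
Los Angeles
Austin
New York
San Antonio
Houston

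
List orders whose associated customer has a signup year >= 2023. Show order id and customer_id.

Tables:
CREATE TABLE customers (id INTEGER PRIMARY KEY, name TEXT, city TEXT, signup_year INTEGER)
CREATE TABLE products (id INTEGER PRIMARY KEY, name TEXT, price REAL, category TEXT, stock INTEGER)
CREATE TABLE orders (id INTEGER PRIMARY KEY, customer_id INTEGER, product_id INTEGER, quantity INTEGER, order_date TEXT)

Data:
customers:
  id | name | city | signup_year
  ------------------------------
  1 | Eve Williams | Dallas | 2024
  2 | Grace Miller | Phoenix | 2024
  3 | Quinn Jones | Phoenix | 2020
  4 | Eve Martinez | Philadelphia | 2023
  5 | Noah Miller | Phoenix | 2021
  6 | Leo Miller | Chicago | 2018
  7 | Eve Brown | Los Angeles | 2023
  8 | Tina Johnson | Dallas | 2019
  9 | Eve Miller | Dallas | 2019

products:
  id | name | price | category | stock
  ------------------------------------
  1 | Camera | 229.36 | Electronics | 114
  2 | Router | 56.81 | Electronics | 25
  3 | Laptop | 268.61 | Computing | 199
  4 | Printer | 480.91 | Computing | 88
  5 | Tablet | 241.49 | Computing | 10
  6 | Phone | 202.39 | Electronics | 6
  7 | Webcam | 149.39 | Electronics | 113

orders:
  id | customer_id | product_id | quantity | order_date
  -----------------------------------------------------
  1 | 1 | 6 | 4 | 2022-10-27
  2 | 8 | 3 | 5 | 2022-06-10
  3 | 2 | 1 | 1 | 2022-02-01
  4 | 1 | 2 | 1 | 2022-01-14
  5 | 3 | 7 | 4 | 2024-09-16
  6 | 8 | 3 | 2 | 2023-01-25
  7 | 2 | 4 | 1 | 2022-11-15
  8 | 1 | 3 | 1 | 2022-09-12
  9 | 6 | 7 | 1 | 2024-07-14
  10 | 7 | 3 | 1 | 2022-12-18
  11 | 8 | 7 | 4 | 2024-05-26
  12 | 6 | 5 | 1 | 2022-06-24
SELECT id, customer_id FROM orders WHERE customer_id IN (SELECT id FROM customers WHERE signup_year >= 2023)

Execution result:
id | customer_id
1 | 1
3 | 2
4 | 1
7 | 2
8 | 1
10 | 7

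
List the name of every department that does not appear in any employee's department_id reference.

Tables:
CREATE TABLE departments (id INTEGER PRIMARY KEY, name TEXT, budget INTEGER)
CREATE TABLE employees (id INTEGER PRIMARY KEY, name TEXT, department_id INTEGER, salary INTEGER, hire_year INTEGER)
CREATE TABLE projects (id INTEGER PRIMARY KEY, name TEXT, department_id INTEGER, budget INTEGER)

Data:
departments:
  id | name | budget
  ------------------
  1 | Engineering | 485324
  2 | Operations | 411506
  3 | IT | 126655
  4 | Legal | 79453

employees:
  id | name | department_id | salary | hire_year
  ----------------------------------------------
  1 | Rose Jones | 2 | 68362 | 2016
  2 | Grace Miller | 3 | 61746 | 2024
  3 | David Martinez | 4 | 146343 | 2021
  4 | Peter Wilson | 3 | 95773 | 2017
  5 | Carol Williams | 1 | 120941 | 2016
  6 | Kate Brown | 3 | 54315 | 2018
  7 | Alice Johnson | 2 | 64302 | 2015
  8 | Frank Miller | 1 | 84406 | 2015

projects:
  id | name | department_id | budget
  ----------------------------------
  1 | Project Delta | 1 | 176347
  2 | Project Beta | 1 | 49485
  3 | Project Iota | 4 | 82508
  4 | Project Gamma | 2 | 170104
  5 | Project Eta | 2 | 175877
SELECT p.name FROM departments p LEFT JOIN employees c ON c.department_id = p.id WHERE c.id IS NULL

Execution result:
(no rows)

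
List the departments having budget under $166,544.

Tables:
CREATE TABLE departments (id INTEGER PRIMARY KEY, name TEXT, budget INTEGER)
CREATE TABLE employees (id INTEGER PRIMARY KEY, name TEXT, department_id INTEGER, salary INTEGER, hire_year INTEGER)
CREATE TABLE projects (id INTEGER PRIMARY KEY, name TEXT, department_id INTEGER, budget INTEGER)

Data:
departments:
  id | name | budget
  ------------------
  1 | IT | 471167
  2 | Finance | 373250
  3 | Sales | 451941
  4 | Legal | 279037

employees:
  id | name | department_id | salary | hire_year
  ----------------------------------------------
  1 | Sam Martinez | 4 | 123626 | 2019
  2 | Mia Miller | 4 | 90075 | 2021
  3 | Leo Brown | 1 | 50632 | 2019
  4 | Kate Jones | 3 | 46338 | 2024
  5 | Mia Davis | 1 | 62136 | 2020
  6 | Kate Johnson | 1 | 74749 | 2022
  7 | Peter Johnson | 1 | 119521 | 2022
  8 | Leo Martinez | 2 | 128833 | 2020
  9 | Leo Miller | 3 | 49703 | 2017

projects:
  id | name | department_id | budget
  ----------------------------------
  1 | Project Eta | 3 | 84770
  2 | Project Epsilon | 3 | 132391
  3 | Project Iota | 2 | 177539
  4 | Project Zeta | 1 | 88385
SELECT name, budget FROM departments WHERE budget < 166544

Execution result:
(no rows)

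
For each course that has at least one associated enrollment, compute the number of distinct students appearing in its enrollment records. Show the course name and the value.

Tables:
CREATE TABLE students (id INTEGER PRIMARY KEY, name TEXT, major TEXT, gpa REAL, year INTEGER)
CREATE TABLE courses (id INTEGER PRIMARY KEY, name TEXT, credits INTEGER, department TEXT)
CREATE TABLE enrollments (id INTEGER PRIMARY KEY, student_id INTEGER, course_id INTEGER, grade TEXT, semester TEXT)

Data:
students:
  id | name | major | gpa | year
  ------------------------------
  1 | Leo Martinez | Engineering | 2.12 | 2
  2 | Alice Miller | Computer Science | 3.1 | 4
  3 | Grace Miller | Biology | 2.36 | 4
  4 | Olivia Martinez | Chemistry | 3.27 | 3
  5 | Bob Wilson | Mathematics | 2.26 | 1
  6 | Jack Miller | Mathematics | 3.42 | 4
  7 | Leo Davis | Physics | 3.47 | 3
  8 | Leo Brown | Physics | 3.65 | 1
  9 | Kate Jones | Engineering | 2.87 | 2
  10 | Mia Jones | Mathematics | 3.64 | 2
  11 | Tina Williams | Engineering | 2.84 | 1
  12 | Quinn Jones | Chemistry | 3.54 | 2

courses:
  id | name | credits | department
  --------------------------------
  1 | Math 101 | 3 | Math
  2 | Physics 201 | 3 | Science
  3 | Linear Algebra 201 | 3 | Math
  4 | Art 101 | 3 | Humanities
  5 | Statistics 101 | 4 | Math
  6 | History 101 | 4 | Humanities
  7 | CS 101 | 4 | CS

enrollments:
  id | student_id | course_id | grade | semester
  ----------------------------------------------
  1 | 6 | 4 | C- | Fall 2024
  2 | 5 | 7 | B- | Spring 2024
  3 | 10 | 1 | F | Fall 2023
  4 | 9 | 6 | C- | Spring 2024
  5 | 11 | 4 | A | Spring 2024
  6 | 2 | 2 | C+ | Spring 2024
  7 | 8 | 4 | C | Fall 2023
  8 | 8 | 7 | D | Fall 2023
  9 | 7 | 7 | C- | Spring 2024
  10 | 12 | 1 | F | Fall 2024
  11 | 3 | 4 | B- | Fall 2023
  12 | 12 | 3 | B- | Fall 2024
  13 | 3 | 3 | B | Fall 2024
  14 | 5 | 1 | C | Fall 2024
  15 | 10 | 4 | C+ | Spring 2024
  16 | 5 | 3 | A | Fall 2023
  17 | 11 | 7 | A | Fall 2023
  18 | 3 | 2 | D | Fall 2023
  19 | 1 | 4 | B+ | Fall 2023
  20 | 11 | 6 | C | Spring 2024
SELECT p.name, COUNT(DISTINCT c.student_id) AS distinct_student_count FROM enrollments c JOIN courses p ON c.course_id = p.id GROUP BY p.id, p.name

Execution result:
name | distinct_student_count
Math 101 | 3
Physics 201 | 2
Linear Algebra 201 | 3
Art 101 | 6
History 101 | 2
CS 101 | 4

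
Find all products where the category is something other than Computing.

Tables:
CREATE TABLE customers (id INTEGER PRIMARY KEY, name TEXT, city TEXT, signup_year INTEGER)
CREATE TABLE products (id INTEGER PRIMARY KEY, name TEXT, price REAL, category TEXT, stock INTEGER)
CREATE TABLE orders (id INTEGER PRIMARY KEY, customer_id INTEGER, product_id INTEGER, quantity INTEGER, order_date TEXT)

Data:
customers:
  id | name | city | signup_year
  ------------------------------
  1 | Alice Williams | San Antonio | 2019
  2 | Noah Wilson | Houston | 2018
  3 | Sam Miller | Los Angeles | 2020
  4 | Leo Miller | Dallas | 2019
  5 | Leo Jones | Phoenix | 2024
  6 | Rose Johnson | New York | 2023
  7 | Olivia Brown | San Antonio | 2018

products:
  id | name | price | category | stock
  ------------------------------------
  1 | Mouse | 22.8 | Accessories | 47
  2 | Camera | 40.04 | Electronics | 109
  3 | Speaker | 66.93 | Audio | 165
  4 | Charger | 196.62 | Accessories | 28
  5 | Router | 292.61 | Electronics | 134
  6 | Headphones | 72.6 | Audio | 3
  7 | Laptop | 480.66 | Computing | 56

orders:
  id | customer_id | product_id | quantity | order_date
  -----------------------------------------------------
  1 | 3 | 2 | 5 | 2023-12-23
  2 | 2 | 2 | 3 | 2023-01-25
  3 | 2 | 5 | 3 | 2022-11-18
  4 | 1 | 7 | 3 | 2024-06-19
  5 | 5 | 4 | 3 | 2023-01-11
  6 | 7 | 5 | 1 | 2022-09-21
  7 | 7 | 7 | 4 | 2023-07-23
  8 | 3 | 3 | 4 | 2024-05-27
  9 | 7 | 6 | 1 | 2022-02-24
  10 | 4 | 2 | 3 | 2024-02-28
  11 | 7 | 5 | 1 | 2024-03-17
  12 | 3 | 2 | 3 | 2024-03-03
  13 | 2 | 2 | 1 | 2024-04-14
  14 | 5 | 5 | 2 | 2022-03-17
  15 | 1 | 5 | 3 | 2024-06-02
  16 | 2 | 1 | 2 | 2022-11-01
SELECT name, category FROM products WHERE category <> 'Computing'

Execution result:
name | category
Mouse | Accessories
Camera | Electronics
Speaker | Audio
Charger | Accessories
Router | Electronics
Headphones | Audio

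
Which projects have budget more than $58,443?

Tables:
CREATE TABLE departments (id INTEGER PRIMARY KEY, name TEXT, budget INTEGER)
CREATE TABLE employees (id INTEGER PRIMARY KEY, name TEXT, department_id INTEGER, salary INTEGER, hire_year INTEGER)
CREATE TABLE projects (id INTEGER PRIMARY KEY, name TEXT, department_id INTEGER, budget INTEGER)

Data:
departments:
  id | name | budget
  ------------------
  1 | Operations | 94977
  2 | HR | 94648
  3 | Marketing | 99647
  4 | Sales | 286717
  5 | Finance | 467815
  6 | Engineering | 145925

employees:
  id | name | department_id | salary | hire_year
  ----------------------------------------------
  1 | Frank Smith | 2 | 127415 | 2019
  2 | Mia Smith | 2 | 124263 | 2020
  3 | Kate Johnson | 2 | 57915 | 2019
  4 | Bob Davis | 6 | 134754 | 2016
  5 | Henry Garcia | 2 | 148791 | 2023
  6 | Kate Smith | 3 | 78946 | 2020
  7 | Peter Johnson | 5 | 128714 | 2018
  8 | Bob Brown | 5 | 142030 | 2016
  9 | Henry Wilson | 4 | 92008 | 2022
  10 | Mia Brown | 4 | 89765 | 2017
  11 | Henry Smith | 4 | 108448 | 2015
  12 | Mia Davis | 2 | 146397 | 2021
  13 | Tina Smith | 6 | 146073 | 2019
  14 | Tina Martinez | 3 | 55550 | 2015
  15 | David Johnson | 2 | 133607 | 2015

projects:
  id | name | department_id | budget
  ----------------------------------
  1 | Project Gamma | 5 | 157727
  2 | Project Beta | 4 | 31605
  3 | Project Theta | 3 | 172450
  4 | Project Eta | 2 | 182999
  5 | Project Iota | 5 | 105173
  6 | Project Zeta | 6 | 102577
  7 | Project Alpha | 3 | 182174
SELECT name, budget FROM projects WHERE budget > 58443

Execution result:
name | budget
Project Gamma | 157727
Project Theta | 172450
Project Eta | 182999
Project Iota | 105173
Project Zeta | 102577
Project Alpha | 182174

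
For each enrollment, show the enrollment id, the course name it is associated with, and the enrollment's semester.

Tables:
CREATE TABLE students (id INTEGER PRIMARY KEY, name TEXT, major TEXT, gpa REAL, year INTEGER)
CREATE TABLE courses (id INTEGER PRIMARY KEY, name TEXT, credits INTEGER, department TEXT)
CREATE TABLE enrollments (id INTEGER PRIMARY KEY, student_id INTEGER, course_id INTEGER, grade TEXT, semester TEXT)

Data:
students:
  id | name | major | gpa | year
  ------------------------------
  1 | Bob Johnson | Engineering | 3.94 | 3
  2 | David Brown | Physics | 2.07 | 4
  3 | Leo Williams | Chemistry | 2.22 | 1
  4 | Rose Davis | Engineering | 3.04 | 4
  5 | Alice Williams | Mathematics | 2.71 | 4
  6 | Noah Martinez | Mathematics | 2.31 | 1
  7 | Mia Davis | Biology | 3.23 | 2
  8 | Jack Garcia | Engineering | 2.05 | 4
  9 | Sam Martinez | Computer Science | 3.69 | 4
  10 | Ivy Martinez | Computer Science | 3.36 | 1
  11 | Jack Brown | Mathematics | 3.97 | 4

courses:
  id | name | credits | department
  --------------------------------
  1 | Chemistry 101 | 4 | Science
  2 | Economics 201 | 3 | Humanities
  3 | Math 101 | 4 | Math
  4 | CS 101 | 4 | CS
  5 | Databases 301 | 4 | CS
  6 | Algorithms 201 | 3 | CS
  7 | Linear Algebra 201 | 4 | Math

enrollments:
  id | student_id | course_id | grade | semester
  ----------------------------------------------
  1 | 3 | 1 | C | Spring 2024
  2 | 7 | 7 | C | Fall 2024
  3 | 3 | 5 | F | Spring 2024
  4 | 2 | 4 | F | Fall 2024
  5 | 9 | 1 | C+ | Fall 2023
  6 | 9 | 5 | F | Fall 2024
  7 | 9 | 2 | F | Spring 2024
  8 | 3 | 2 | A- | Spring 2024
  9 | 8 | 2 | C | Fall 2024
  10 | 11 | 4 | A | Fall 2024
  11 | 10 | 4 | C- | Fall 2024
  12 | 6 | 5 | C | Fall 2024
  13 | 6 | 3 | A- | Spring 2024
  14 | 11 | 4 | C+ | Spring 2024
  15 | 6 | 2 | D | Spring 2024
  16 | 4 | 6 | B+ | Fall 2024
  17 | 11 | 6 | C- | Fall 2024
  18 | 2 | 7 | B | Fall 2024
SELECT c.id, p.name AS course, c.semester FROM enrollments c JOIN courses p ON c.course_id = p.id

Execution result:
id | course | semester
1 | Chemistry 101 | Spring 2024
2 | Linear Algebra 201 | Fall 2024
3 | Databases 301 | Spring 2024
4 | CS 101 | Fall 2024
5 | Chemistry 101 | Fall 2023
6 | Databases 301 | Fall 2024
7 | Economics 201 | Spring 2024
8 | Economics 201 | Spring 2024
9 | Economics 201 | Fall 2024
10 | CS 101 | Fall 2024
11 | CS 101 | Fall 2024
12 | Databases 301 | Fall 2024
13 | Math 101 | Spring 2024
14 | CS 101 | Spring 2024
15 | Economics 201 | Spring 2024
16 | Algorithms 201 | Fall 2024
17 | Algorithms 201 | Fall 2024
18 | Linear Algebra 201 | Fall 2024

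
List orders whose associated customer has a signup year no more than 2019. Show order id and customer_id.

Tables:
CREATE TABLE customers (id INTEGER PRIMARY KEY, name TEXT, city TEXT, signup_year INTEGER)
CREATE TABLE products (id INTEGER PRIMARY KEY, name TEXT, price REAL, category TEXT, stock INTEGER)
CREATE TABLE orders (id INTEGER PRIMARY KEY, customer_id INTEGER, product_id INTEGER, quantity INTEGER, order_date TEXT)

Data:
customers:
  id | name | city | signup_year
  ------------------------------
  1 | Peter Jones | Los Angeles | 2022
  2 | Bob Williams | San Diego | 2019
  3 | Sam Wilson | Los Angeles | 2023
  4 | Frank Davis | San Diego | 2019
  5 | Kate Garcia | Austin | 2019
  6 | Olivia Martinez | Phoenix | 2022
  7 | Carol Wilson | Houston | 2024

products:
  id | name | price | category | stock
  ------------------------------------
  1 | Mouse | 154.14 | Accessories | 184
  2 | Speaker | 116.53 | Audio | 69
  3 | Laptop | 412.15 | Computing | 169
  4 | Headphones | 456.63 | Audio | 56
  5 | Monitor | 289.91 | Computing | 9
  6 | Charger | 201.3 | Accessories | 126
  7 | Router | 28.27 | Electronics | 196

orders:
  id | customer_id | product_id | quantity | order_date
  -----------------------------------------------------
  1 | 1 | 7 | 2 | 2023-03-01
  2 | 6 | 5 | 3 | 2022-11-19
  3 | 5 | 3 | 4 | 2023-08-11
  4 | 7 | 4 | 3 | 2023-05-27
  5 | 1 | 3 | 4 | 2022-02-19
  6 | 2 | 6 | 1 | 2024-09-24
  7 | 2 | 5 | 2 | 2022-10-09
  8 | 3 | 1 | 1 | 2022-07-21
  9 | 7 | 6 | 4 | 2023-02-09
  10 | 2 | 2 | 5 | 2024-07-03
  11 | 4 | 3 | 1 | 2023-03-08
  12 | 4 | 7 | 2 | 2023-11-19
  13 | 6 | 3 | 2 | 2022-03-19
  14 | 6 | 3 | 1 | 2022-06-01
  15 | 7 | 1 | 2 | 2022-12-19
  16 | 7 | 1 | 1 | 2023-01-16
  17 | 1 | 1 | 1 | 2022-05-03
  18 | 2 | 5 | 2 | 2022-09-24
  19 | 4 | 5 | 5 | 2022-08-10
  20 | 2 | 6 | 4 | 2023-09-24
SELECT id, customer_id FROM orders WHERE customer_id IN (SELECT id FROM customers WHERE signup_year <= 2019)

Execution result:
id | customer_id
3 | 5
6 | 2
7 | 2
10 | 2
11 | 4
12 | 4
18 | 2
19 | 4
20 | 2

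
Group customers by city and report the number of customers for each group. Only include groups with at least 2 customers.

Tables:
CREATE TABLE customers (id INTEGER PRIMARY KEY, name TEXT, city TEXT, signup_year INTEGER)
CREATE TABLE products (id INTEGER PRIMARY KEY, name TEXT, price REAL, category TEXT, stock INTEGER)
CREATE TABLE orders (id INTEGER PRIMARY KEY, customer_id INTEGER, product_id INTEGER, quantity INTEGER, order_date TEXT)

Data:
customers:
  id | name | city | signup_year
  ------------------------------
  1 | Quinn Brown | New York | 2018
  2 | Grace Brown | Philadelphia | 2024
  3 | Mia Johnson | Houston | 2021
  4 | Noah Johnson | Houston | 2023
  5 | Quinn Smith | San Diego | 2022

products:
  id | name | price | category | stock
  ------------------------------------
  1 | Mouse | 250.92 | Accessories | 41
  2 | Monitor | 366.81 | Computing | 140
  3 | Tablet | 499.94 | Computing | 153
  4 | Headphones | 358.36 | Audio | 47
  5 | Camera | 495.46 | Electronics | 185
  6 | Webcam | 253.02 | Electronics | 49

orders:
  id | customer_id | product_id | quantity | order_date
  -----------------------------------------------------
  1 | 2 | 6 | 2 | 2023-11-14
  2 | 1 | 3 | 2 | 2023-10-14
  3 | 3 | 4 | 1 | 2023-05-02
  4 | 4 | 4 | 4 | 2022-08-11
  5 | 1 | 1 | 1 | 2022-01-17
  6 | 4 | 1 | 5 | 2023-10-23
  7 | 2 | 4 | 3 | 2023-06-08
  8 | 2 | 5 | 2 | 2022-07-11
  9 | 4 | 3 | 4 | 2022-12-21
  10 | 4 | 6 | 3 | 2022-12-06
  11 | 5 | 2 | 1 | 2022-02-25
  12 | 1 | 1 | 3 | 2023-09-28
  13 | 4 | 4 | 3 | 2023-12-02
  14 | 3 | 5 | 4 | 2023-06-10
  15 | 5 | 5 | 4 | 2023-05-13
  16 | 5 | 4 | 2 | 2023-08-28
SELECT city, COUNT(*) AS n FROM customers GROUP BY city HAVING COUNT(*) >= 2

Execution result:
city | n
Houston | 2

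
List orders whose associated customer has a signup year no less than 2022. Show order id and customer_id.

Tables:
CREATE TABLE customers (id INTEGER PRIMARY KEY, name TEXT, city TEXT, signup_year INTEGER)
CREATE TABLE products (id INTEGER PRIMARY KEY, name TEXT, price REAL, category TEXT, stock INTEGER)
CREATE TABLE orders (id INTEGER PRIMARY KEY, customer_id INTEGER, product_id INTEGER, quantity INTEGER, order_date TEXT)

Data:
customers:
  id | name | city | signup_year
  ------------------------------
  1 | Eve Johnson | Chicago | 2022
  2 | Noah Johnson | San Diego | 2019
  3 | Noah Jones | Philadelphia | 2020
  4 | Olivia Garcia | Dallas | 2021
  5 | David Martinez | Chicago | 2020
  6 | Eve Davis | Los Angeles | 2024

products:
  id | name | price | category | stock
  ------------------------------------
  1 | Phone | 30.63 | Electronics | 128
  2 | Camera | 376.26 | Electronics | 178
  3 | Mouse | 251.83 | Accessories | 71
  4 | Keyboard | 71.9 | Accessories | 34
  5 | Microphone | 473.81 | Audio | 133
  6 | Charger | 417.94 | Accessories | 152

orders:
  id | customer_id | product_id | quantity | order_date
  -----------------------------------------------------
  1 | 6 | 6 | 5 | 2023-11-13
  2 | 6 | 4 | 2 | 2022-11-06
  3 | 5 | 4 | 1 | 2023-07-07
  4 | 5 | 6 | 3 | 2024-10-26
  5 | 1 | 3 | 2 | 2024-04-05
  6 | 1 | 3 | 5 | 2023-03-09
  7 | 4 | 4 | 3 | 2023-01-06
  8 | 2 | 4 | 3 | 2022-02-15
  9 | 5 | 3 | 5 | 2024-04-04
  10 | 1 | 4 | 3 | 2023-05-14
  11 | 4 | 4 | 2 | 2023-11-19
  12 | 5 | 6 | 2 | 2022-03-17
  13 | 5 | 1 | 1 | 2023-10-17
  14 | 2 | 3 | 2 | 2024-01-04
SELECT id, customer_id FROM orders WHERE customer_id IN (SELECT id FROM customers WHERE signup_year >= 2022)

Execution result:
id | customer_id
1 | 6
2 | 6
5 | 1
6 | 1
10 | 1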